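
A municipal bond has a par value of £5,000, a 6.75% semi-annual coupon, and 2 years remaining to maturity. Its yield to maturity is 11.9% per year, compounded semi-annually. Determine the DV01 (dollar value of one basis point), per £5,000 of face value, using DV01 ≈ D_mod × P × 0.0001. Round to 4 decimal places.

Periodic yield y = 0.0595.
  t   CF        PV=CF/(1+0.0595)^t    t·PV
  1       168.75       159.2732       159.2732
  2       168.75       150.3287       300.6574
  3       168.75       141.8864       425.6593
  4     5,168.75     4,101.8680    16,407.4721
  Σ                  4,553.3564    17,293.0620
P = 4,553.3564; D_Mac = 3.79787 half-year periods = 1.89894 yrs; D_mod = 1.79229 yrs.
DV01 ≈ 1.79229 × 4,553.3564 × 0.0001 = 0.816095.

£0.8161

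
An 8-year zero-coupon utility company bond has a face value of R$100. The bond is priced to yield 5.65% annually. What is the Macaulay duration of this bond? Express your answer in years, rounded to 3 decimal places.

8.000 years

A zero-coupon bond has a single cash flow at maturity, so its Macaulay duration equals its maturity: 8 years.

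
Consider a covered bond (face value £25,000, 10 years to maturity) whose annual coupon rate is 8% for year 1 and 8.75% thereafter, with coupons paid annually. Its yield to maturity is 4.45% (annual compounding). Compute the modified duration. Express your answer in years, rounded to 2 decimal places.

Periodic yield y = 0.0445. First find Macaulay duration:
  t   CF        PV=CF/(1+0.0445)^t    t·PV
  1     2,000.00     1,914.7918     1,914.7918
  2     2,187.50     2,005.0775     4,010.1551
  3     2,187.50     1,919.6530     5,758.9590
  4     2,187.50     1,837.8679     7,351.4715
  5     2,187.50     1,759.5671     8,797.8356
  6     2,187.50     1,684.6023    10,107.6140
  7     2,187.50     1,612.8313    11,289.8193
  8     2,187.50     1,544.1181    12,352.9446
  9     2,187.50     1,478.3323    13,304.9906
  10   27,187.50    17,590.7692   175,907.6923
  Σ                 33,347.6105   250,796.2737
P = 33,347.6105; Macaulay duration = 250,796.2737 / 33,347.6105 = 7.52067 years.
Modified duration = D_Mac / (1 + y) = 7.52067 / 1.0445 = 7.20026 years.

7.20 years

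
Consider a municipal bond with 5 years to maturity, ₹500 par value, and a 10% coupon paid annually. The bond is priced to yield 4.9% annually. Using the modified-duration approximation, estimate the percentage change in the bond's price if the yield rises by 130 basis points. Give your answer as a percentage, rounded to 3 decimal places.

Periodic yield y = 0.049. Modified duration first:
  t   CF        PV=CF/(1+0.049)^t    t·PV
  1        50.00        47.6644        47.6644
  2        50.00        45.4380        90.8760
  3        50.00        43.3155       129.9466
  4        50.00        41.2922       165.1688
  5       550.00       432.9974     2,164.9868
  Σ                    610.7075     2,598.6426
P = 610.7075; D_Mac = 4.25513 yrs; D_mod = 4.25513/(1+0.049) = 4.05637 yrs.
ΔP/P ≈ -D_mod · Δy = -4.05637 × (+0.013) = -0.052733 = -5.2733%.

-5.273%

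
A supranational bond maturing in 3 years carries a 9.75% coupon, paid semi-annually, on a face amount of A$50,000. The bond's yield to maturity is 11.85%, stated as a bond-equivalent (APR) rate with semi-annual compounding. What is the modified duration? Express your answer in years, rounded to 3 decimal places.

Periodic yield y = 0.05925. First find Macaulay duration:
  t   CF        PV=CF/(1+0.05925)^t    t·PV
  1     2,437.50     2,301.1565     2,301.1565
  2     2,437.50     2,172.4394     4,344.8789
  3     2,437.50     2,050.9223     6,152.7669
  4     2,437.50     1,936.2023     7,744.8092
  5     2,437.50     1,827.8993     9,139.4964
  6    52,437.50    37,123.6904   222,742.1424
  Σ                 47,412.3102   252,425.2503
P = 47,412.3102; Macaulay duration = 252,425.2503 / 47,412.3102 = 5.32404 half-year periods = 2.66202 years.
Modified duration = D_Mac / (1 + y) = 2.66202 / 1.05925 = 2.51312 years.

2.513 years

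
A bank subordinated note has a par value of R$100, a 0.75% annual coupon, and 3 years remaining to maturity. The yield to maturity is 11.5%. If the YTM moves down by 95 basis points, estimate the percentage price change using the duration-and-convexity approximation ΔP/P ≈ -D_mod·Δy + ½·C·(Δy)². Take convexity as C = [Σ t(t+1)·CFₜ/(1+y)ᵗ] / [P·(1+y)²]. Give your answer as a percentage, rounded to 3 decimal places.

+2.577%

With y = 0.115:
  t   CF        PV=CF/(1+0.115)^t    t·PV        t(t+1)·PV
  1         0.75         0.6726         0.6726           1.3453
  2         0.75         0.6033         1.2065           3.6196
  3       100.75        72.6809       218.0428         872.1711
  Σ                     73.9568       219.9220         877.1360
P = 73.9568; D_Mac = 2.97365 yrs; D_mod = 2.66695 yrs; C = 9.53979.
Duration effect: -2.66695 × (-0.0095) = +0.025336
Convexity effect: 0.5 × 9.53979 × (-0.0095)² = +0.0004305
ΔP/P ≈ +0.025336 + 0.0004305 = +0.025767 = +2.5767%.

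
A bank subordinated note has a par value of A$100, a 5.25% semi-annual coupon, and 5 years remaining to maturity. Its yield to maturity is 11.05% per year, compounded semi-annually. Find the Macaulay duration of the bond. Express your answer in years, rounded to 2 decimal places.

Periodic yield y = 0.05525. Discount each cash flow and weight by its period:
  t   CF        PV=CF/(1+0.05525)^t    t·PV
  1        2.625         2.4876         2.4876
  2        2.625         2.3573         4.7146
  3        2.625         2.2339         6.7017
  4        2.625         2.1169         8.4677
  5        2.625         2.0061        10.0305
  6        2.625         1.9011        11.4064
  7        2.625         1.8015        12.6107
  8        2.625         1.7072        13.6577
  9        2.625         1.6178        14.5604
  10     102.625        59.9376       599.3763
  Σ                     78.1671       684.0136
Price P = Σ PV = 78.1671.
Macaulay duration = Σ(t·PV) / P = 684.0136 / 78.1671 = 8.75066 half-year periods.
In years: 8.75066 / 2 = 4.37533 years.

4.38 years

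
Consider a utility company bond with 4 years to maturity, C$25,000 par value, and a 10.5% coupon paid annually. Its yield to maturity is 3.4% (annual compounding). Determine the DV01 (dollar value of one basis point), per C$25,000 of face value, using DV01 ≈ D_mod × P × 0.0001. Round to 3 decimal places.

Periodic yield y = 0.034.
  t   CF        PV=CF/(1+0.034)^t    t·PV
  1     2,625.00     2,538.6847     2,538.6847
  2     2,625.00     2,455.2077     4,910.4153
  3     2,625.00     2,374.4755     7,123.4265
  4    27,625.00    24,166.8547    96,667.4190
  Σ                 31,535.2226   111,239.9455
P = 31,535.2226; D_Mac = 3.52748 yrs; D_mod = 3.41149 yrs.
DV01 ≈ 3.41149 × 31,535.2226 × 0.0001 = 10.758215.

C$10.758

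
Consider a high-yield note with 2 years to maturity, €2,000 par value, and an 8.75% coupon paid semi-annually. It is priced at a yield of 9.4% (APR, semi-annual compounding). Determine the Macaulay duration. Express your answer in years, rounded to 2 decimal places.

Periodic yield y = 0.047. Discount each cash flow and weight by its period:
  t   CF        PV=CF/(1+0.047)^t    t·PV
  1        87.50        83.5721        83.5721
  2        87.50        79.8205       159.6411
  3        87.50        76.2374       228.7122
  4     2,087.50     1,737.1597     6,948.6390
  Σ                  1,976.7898     7,420.5644
Price P = Σ PV = 1,976.7898.
Macaulay duration = Σ(t·PV) / P = 7,420.5644 / 1,976.7898 = 3.75385 half-year periods.
In years: 3.75385 / 2 = 1.87692 years.

1.88 years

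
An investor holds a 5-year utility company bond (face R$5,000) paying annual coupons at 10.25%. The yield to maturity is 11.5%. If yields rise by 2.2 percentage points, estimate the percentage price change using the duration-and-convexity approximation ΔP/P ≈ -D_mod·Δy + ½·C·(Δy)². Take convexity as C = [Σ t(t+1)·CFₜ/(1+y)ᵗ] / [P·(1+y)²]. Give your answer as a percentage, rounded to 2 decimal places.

-7.70%

With y = 0.115:
  t   CF        PV=CF/(1+0.115)^t    t·PV        t(t+1)·PV
  1       512.50       459.6413       459.6413         919.2825
  2       512.50       412.2343       824.4686       2,473.4059
  3       512.50       369.7169     1,109.1506       4,436.6024
  4       512.50       331.5846     1,326.3385       6,631.6927
  5     5,512.50     3,198.7056    15,993.5278      95,961.1669
  Σ                  4,771.8826    19,713.1268     110,422.1504
P = 4,771.8826; D_Mac = 4.13110 yrs; D_mod = 3.70502 yrs; C = 18.61301.
Duration effect: -3.70502 × (+0.022) = -0.081511
Convexity effect: 0.5 × 18.61301 × (0.022)² = +0.0045043
ΔP/P ≈ -0.081511 + 0.0045043 = -0.077006 = -7.7006%.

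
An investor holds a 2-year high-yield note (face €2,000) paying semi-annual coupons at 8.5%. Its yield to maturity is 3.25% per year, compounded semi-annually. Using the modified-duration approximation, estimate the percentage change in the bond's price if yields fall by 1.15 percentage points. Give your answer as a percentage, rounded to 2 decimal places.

Periodic yield y = 0.01625. Modified duration first:
  t   CF        PV=CF/(1+0.01625)^t    t·PV
  1        85.00        83.6408        83.6408
  2        85.00        82.3034       164.6068
  3        85.00        80.9874       242.9621
  4     2,085.00     1,954.8067     7,819.2269
  Σ                  2,201.7383     8,310.4366
P = 2,201.7383; D_Mac = 3.77449 half-year periods = 1.88724 yrs; D_mod = 1.88724/(1+0.01625) = 1.85707 yrs.
ΔP/P ≈ -D_mod · Δy = -1.85707 × (-0.0115) = +0.021356 = +2.1356%.

+2.14%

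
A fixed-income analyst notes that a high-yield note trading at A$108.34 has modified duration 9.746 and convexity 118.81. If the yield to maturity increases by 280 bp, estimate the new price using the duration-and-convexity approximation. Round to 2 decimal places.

Duration effect: -D_mod·Δy = -9.746 × (+0.028) = -0.272888
Convexity effect: ½·C·(Δy)² = 0.5 × 118.81 × (0.028)² = +0.04657352
ΔP/P ≈ -0.272888 + 0.04657352 = -0.22631448
New price ≈ 108.34 × (1 - 0.22631448) = 83.8210892368.

A$83.82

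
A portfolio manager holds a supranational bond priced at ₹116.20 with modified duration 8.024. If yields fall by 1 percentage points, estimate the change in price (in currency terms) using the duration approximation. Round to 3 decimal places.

Duration approximation: ΔP/P ≈ -D_mod · Δy = -8.024 × (-0.01) = +0.080240.
ΔP ≈ 116.20 × (+0.080240) = +9.323888.

+₹9.324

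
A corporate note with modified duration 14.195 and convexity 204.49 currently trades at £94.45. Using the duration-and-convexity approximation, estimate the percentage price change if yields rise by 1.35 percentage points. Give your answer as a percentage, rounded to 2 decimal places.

-17.30%

Duration effect: -D_mod·Δy = -14.195 × (+0.0135) = -0.1916325
Convexity effect: ½·C·(Δy)² = 0.5 × 204.49 × (0.0135)² = +0.01863415125
ΔP/P ≈ -0.1916325 + 0.01863415125 = -0.17299834875
= -17.299834875%.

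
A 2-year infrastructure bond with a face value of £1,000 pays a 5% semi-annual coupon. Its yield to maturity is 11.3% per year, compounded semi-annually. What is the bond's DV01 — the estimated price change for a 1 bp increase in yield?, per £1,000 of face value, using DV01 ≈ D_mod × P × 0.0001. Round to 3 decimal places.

Periodic yield y = 0.0565.
  t   CF        PV=CF/(1+0.0565)^t    t·PV
  1        25.00        23.6630        23.6630
  2        25.00        22.3976        44.7952
  3        25.00        21.1998        63.5994
  4     1,025.00       822.7083     3,290.8331
  Σ                    889.9687     3,422.8906
P = 889.9687; D_Mac = 3.84608 half-year periods = 1.92304 yrs; D_mod = 1.82020 yrs.
DV01 ≈ 1.82020 × 889.9687 × 0.0001 = 0.161992.

£0.162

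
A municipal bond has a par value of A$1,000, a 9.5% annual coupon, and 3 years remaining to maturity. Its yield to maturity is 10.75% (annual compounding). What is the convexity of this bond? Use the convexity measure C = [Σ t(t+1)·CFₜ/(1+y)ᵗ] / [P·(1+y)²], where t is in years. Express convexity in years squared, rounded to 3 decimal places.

With y = 0.1075:
  t   CF        PV=CF/(1+0.1075)^t    t·PV        t(t+1)·PV
  1        95.00        85.7788        85.7788         171.5576
  2        95.00        77.4526       154.9052         464.7157
  3     1,095.00       806.0889     2,418.2666       9,673.0662
  Σ                    969.3203     2,658.9506      10,309.3395
P = 969.3203.
Convexity = Σ t(t+1)·PV / [P·(1+y)²] = 10,309.3395 / (969.3203 × 1.226556) = 8.67114.

8.671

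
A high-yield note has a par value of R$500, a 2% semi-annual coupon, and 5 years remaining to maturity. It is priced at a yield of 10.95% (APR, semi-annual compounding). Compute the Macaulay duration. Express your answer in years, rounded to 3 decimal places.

4.719 years

Periodic yield y = 0.05475. Discount each cash flow and weight by its period:
  t   CF        PV=CF/(1+0.05475)^t    t·PV
  1         5.00         4.7405         4.7405
  2         5.00         4.4944         8.9888
  3         5.00         4.2611        12.7833
  4         5.00         4.0399        16.1596
  5         5.00         3.8302        19.1510
  6         5.00         3.6314        21.7883
  7         5.00         3.4429        24.1002
  8         5.00         3.2642        26.1134
  9         5.00         3.0947        27.8527
  10      505.00       296.3439     2,963.4393
  Σ                    331.1432     3,125.1172
Price P = Σ PV = 331.1432.
Macaulay duration = Σ(t·PV) / P = 3,125.1172 / 331.1432 = 9.43736 half-year periods.
In years: 9.43736 / 2 = 4.71868 years.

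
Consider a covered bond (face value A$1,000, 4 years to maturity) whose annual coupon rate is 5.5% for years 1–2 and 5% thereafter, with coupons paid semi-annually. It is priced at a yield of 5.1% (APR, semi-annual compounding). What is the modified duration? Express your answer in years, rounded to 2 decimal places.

3.56 years

Periodic yield y = 0.0255. First find Macaulay duration:
  t   CF        PV=CF/(1+0.0255)^t    t·PV
  1        27.50        26.8162        26.8162
  2        27.50        26.1494        52.2988
  3        27.50        25.4991        76.4974
  4        27.50        24.8651        99.4604
  5        25.00        22.0425       110.2127
  6        25.00        21.4944       128.9666
  7        25.00        20.9600       146.7197
  8     1,025.00       837.9894     6,703.9155
  Σ                  1,005.8162     7,344.8873
P = 1,005.8162; Macaulay duration = 7,344.8873 / 1,005.8162 = 7.30242 half-year periods = 3.65121 years.
Modified duration = D_Mac / (1 + y) = 3.65121 / 1.0255 = 3.56042 years.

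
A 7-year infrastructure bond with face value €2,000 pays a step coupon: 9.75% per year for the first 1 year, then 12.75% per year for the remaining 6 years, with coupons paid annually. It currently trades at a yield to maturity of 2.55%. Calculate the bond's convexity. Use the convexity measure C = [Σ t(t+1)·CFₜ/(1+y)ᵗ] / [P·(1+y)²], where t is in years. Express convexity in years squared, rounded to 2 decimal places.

38.55

With y = 0.0255:
  t   CF        PV=CF/(1+0.0255)^t    t·PV        t(t+1)·PV
  1       195.00       190.1511       190.1511         380.3023
  2       255.00       242.4761       484.9521       1,454.8563
  3       255.00       236.4467       709.3400       2,837.3599
  4       255.00       230.5672       922.2688       4,611.3440
  5       255.00       224.8339     1,124.1697       6,745.0180
  6       255.00       219.2432     1,315.4594       9,208.2157
  7     2,255.00     1,890.5880    13,234.1159     105,872.9271
  Σ                  3,234.3062    17,980.4570     131,110.0232
P = 3,234.3062.
Convexity = Σ t(t+1)·PV / [P·(1+y)²] = 131,110.0232 / (3,234.3062 × 1.051650) = 38.54637.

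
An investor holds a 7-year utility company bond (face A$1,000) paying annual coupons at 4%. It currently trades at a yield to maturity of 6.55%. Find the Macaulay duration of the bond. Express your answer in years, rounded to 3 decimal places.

6.172 years

Periodic yield y = 0.0655. Discount each cash flow and weight by its year:
  t   CF        PV=CF/(1+0.0655)^t    t·PV
  1        40.00        37.5411        37.5411
  2        40.00        35.2333        70.4666
  3        40.00        33.0674        99.2021
  4        40.00        31.0346       124.1384
  5        40.00        29.1268       145.6340
  6        40.00        27.3363       164.0176
  7     1,040.00       667.0512     4,669.3583
  Σ                    860.3906     5,310.3580
Price P = Σ PV = 860.3906.
Macaulay duration = Σ(t·PV) / P = 5,310.3580 / 860.3906 = 6.17203 years.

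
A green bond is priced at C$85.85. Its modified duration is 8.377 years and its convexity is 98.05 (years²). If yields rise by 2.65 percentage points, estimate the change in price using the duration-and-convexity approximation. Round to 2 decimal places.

-C$16.10

Duration effect: -D_mod·Δy = -8.377 × (+0.0265) = -0.2219905
Convexity effect: ½·C·(Δy)² = 0.5 × 98.05 × (0.0265)² = +0.03442780625
ΔP/P ≈ -0.2219905 + 0.03442780625 = -0.18756269375
ΔP ≈ 85.85 × (-0.18756269375) = -16.1022572584375.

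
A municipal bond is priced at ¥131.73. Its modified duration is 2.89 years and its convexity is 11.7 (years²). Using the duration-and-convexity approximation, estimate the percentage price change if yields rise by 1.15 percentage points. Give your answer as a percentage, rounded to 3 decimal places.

Duration effect: -D_mod·Δy = -2.89 × (+0.0115) = -0.033235
Convexity effect: ½·C·(Δy)² = 0.5 × 11.7 × (0.0115)² = +0.0007736625
ΔP/P ≈ -0.033235 + 0.0007736625 = -0.0324613375
= -3.24613375%.

-3.246%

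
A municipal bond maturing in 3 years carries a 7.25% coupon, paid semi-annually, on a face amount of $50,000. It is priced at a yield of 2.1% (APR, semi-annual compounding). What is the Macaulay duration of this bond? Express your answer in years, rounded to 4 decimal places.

Periodic yield y = 0.0105. Discount each cash flow and weight by its period:
  t   CF        PV=CF/(1+0.0105)^t    t·PV
  1     1,812.50     1,793.6665     1,793.6665
  2     1,812.50     1,775.0287     3,550.0574
  3     1,812.50     1,756.5846     5,269.7537
  4     1,812.50     1,738.3321     6,953.3283
  5     1,812.50     1,720.2692     8,601.3462
  6    51,812.50    48,664.9903   291,989.9416
  Σ                 57,448.8713   318,158.0937
Price P = Σ PV = 57,448.8713.
Macaulay duration = Σ(t·PV) / P = 318,158.0937 / 57,448.8713 = 5.53811 half-year periods.
In years: 5.53811 / 2 = 2.76905 years.

2.7691 years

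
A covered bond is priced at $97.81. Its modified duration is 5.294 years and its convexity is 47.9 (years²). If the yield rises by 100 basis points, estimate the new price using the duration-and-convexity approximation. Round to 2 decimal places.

$92.87

Duration effect: -D_mod·Δy = -5.294 × (+0.01) = -0.052940
Convexity effect: ½·C·(Δy)² = 0.5 × 47.9 × (0.01)² = +0.0023950
ΔP/P ≈ -0.052940 + 0.0023950 = -0.050545
New price ≈ 97.81 × (1 - 0.050545) = 92.86619355.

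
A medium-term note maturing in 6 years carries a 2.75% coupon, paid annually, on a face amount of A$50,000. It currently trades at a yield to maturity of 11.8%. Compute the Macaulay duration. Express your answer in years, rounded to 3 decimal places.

5.487 years

Periodic yield y = 0.118. Discount each cash flow and weight by its year:
  t   CF        PV=CF/(1+0.118)^t    t·PV
  1     1,375.00     1,229.8748     1,229.8748
  2     1,375.00     1,100.0669     2,200.1338
  3     1,375.00       983.9596     2,951.8789
  4     1,375.00       880.1070     3,520.4281
  5     1,375.00       787.2156     3,936.0779
  6    51,375.00    26,308.7984   157,852.7906
  Σ                 31,290.0223   171,691.1840
Price P = Σ PV = 31,290.0223.
Macaulay duration = Σ(t·PV) / P = 171,691.1840 / 31,290.0223 = 5.48709 years.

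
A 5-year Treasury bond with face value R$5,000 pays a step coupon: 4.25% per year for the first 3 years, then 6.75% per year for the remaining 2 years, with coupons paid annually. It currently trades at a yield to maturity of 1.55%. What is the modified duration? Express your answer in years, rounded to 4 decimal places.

4.5587 years

Periodic yield y = 0.0155. First find Macaulay duration:
  t   CF        PV=CF/(1+0.0155)^t    t·PV
  1       212.50       209.2565       209.2565
  2       212.50       206.0626       412.1251
  3       212.50       202.9173       608.7520
  4       337.50       317.3614     1,269.4455
  5     5,337.50     4,942.4041    24,712.0204
  Σ                  5,878.0019    27,211.5995
P = 5,878.0019; Macaulay duration = 27,211.5995 / 5,878.0019 = 4.62940 years.
Modified duration = D_Mac / (1 + y) = 4.62940 / 1.0155 = 4.55874 years.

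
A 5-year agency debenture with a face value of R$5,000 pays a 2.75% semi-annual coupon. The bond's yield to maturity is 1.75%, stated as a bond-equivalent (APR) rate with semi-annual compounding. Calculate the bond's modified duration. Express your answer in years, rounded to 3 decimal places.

Periodic yield y = 0.00875. First find Macaulay duration:
  t   CF        PV=CF/(1+0.00875)^t    t·PV
  1        68.75        68.1537        68.1537
  2        68.75        67.5625       135.1250
  3        68.75        66.9764       200.9293
  4        68.75        66.3955       265.5819
  5        68.75        65.8196       329.0978
  6        68.75        65.2486       391.4918
  7        68.75        64.6827       452.7786
  8        68.75        64.1216       512.9728
  9        68.75        63.5654       572.0886
  10    5,068.75     4,645.8523    46,458.5225
  Σ                  5,238.3782    49,386.7419
P = 5,238.3782; Macaulay duration = 49,386.7419 / 5,238.3782 = 9.42787 half-year periods = 4.71393 years.
Modified duration = D_Mac / (1 + y) = 4.71393 / 1.00875 = 4.67305 years.

4.673 years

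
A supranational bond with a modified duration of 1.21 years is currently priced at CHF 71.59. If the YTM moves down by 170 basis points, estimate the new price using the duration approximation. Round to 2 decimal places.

Duration approximation: ΔP/P ≈ -D_mod · Δy = -1.21 × (-0.017) = +0.020570.
New price ≈ 71.59 × (1 + 0.020570) = 73.0626063.

CHF 73.06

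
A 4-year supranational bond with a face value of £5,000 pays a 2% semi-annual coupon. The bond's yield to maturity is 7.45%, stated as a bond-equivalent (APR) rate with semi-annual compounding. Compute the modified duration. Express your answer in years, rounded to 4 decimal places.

Periodic yield y = 0.03725. First find Macaulay duration:
  t   CF        PV=CF/(1+0.03725)^t    t·PV
  1        50.00        48.2044        48.2044
  2        50.00        46.4733        92.9465
  3        50.00        44.8043       134.4129
  4        50.00        43.1953       172.7811
  5        50.00        41.6440       208.2202
  6        50.00        40.1485       240.8910
  7        50.00        38.7067       270.9467
  8     5,050.00     3,768.9800    30,151.8398
  Σ                  4,072.1564    31,320.2426
P = 4,072.1564; Macaulay duration = 31,320.2426 / 4,072.1564 = 7.69132 half-year periods = 3.84566 years.
Modified duration = D_Mac / (1 + y) = 3.84566 / 1.03725 = 3.70755 years.

3.7076 years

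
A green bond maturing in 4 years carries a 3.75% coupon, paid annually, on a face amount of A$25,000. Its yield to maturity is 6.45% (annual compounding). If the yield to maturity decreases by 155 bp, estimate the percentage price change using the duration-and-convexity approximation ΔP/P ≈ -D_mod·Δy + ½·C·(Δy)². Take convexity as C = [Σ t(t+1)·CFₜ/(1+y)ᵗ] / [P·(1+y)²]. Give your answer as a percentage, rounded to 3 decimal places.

With y = 0.0645:
  t   CF        PV=CF/(1+0.0645)^t    t·PV        t(t+1)·PV
  1       937.50       880.6952       880.6952       1,761.3903
  2       937.50       827.3322     1,654.6645       4,963.9934
  3       937.50       777.2027     2,331.6080       9,326.4319
  4    25,937.50    20,199.7247    80,798.8989     403,994.4944
  Σ                 22,684.9548    85,665.8665     420,046.3101
P = 22,684.9548; D_Mac = 3.77633 yrs; D_mod = 3.54751 yrs; C = 16.34060.
Duration effect: -3.54751 × (-0.0155) = +0.054986
Convexity effect: 0.5 × 16.34060 × (-0.0155)² = +0.0019629
ΔP/P ≈ +0.054986 + 0.0019629 = +0.056949 = +5.6949%.

+5.695%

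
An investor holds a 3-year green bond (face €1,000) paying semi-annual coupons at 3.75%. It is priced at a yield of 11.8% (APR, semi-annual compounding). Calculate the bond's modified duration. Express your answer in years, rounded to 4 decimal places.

Periodic yield y = 0.059. First find Macaulay duration:
  t   CF        PV=CF/(1+0.059)^t    t·PV
  1        18.75        17.7054        17.7054
  2        18.75        16.7190        33.4379
  3        18.75        15.7875        47.3625
  4        18.75        14.9079        59.6317
  5        18.75        14.0774        70.3868
  6     1,018.75       722.2572     4,333.5430
  Σ                    801.4543     4,562.0674
P = 801.4543; Macaulay duration = 4,562.0674 / 801.4543 = 5.69224 half-year periods = 2.84612 years.
Modified duration = D_Mac / (1 + y) = 2.84612 / 1.059 = 2.68755 years.

2.6876 years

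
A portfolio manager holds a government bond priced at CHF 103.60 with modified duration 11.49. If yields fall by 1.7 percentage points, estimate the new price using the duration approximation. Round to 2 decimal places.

CHF 123.84

Duration approximation: ΔP/P ≈ -D_mod · Δy = -11.49 × (-0.017) = +0.195330.
New price ≈ 103.60 × (1 + 0.195330) = 123.836188.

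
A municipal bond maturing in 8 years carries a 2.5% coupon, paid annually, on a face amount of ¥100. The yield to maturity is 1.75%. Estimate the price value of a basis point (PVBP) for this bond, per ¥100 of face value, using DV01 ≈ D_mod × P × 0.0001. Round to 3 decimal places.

Periodic yield y = 0.0175.
  t   CF        PV=CF/(1+0.0175)^t    t·PV
  1         2.50         2.4570         2.4570
  2         2.50         2.4147         4.8295
  3         2.50         2.3732         7.1196
  4         2.50         2.3324         9.3296
  5         2.50         2.2923        11.4614
  6         2.50         2.2529        13.5171
  7         2.50         2.2141        15.4988
  8       102.50        89.2172       713.7375
  Σ                    105.5538       777.9505
P = 105.5538; D_Mac = 7.37018 yrs; D_mod = 7.24342 yrs.
DV01 ≈ 7.24342 × 105.5538 × 0.0001 = 0.076457.

¥0.076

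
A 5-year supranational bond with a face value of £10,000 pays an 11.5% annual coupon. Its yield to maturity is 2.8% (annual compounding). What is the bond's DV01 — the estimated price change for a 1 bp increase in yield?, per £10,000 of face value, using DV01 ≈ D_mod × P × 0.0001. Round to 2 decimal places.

Periodic yield y = 0.028.
  t   CF        PV=CF/(1+0.028)^t    t·PV
  1     1,150.00     1,118.6770     1,118.6770
  2     1,150.00     1,088.2072     2,176.4145
  3     1,150.00     1,058.5674     3,175.7021
  4     1,150.00     1,029.7348     4,118.9391
  5    11,150.00     9,712.0139    48,560.0694
  Σ                 14,007.2003    59,149.8021
P = 14,007.2003; D_Mac = 4.22281 yrs; D_mod = 4.10780 yrs.
DV01 ≈ 4.10780 × 14,007.2003 × 0.0001 = 5.753872.

£5.75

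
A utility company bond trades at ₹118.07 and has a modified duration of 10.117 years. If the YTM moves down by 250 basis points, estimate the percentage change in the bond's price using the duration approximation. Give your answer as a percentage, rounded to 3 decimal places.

Duration approximation: ΔP/P ≈ -D_mod · Δy = -10.117 × (-0.025) = +0.252925.
As a percentage: +25.2925%.

+25.293%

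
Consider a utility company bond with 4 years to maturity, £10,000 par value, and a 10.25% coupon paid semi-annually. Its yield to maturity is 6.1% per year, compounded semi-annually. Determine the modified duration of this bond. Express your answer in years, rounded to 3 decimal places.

Periodic yield y = 0.0305. First find Macaulay duration:
  t   CF        PV=CF/(1+0.0305)^t    t·PV
  1       512.50       497.3314       497.3314
  2       512.50       482.6117       965.2235
  3       512.50       468.3277     1,404.9832
  4       512.50       454.4665     1,817.8660
  5       512.50       441.0155     2,205.0777
  6       512.50       427.9627     2,567.7760
  7       512.50       415.2961     2,907.0730
  8    10,512.50     8,266.5070    66,132.0563
  Σ                 11,453.5188    78,497.3872
P = 11,453.5188; Macaulay duration = 78,497.3872 / 11,453.5188 = 6.85356 half-year periods = 3.42678 years.
Modified duration = D_Mac / (1 + y) = 3.42678 / 1.0305 = 3.32536 years.

3.325 years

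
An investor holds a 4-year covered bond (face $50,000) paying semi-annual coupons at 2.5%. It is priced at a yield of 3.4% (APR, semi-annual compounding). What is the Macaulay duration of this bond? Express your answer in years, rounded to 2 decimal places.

Periodic yield y = 0.017. Discount each cash flow and weight by its period:
  t   CF        PV=CF/(1+0.017)^t    t·PV
  1       625.00       614.5526       614.5526
  2       625.00       604.2798     1,208.5597
  3       625.00       594.1788     1,782.5364
  4       625.00       584.2466     2,336.9865
  5       625.00       574.4804     2,872.4022
  6       625.00       564.8775     3,389.2652
  7       625.00       555.4351     3,888.0459
  8    50,625.00    44,238.1964   353,905.5716
  Σ                 48,330.2474   369,997.9201
Price P = Σ PV = 48,330.2474.
Macaulay duration = Σ(t·PV) / P = 369,997.9201 / 48,330.2474 = 7.65562 half-year periods.
In years: 7.65562 / 2 = 3.82781 years.

3.83 years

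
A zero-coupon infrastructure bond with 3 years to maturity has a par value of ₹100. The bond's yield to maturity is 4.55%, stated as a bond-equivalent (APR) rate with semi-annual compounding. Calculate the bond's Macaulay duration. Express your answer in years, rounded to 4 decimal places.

3.0000 years

A zero-coupon bond has a single cash flow at maturity, so its Macaulay duration equals its maturity: 3 years.
(Equivalently: 6 semi-annual periods ÷ 2 = 3 years.)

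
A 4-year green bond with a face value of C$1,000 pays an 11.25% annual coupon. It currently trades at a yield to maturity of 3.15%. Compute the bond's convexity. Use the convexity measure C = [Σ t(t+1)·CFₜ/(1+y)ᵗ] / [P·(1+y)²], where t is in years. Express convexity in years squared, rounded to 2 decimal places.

15.71

With y = 0.0315:
  t   CF        PV=CF/(1+0.0315)^t    t·PV        t(t+1)·PV
  1       112.50       109.0645       109.0645         218.1289
  2       112.50       105.7339       211.4677         634.4031
  3       112.50       102.5049       307.5148       1,230.0594
  4     1,112.50       982.7048     3,930.8193      19,654.0966
  Σ                  1,300.0081     4,558.8663      21,736.6880
P = 1,300.0081.
Convexity = Σ t(t+1)·PV / [P·(1+y)²] = 21,736.6880 / (1,300.0081 × 1.063992) = 15.71480.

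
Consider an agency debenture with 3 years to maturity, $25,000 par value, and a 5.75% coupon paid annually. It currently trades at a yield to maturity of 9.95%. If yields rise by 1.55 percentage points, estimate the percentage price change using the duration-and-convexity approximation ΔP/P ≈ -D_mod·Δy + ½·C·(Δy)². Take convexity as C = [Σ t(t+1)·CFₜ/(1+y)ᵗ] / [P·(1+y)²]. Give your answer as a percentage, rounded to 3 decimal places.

With y = 0.0995:
  t   CF        PV=CF/(1+0.0995)^t    t·PV        t(t+1)·PV
  1     1,437.50     1,307.4125     1,307.4125       2,614.8249
  2     1,437.50     1,189.0973     2,378.1946       7,134.5837
  3    26,437.50    19,889.9954    59,669.9863     238,679.9453
  Σ                 22,386.5052    63,355.5934     248,429.3539
P = 22,386.5052; D_Mac = 2.83008 yrs; D_mod = 2.57397 yrs; C = 9.17965.
Duration effect: -2.57397 × (+0.0155) = -0.039897
Convexity effect: 0.5 × 9.17965 × (0.0155)² = +0.0011027
ΔP/P ≈ -0.039897 + 0.0011027 = -0.038794 = -3.8794%.

-3.879%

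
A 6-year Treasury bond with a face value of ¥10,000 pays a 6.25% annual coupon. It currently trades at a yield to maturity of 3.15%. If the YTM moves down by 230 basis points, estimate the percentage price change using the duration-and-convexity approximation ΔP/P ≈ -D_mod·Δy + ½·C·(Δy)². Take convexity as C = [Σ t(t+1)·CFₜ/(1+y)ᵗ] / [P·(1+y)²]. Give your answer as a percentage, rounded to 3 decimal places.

+12.583%

With y = 0.0315:
  t   CF        PV=CF/(1+0.0315)^t    t·PV        t(t+1)·PV
  1       625.00       605.9137       605.9137       1,211.8274
  2       625.00       587.4103     1,174.8206       3,524.4618
  3       625.00       569.4719     1,708.4158       6,833.6631
  4       625.00       552.0814     2,208.3255      11,041.6273
  5       625.00       535.2219     2,676.1094      16,056.6563
  6    10,625.00     8,820.9131    52,925.4788     370,478.3513
  Σ                 11,671.0123    61,299.0637     409,146.5872
P = 11,671.0123; D_Mac = 5.25225 yrs; D_mod = 5.09186 yrs; C = 32.94822.
Duration effect: -5.09186 × (-0.023) = +0.117113
Convexity effect: 0.5 × 32.94822 × (-0.023)² = +0.0087148
ΔP/P ≈ +0.117113 + 0.0087148 = +0.125827 = +12.5827%.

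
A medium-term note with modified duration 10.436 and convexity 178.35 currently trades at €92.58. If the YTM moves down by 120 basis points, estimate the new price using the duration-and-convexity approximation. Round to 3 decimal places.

€105.363

Duration effect: -D_mod·Δy = -10.436 × (-0.012) = +0.125232
Convexity effect: ½·C·(Δy)² = 0.5 × 178.35 × (-0.012)² = +0.0128412
ΔP/P ≈ +0.125232 + 0.0128412 = +0.1380732
New price ≈ 92.58 × (1 + 0.1380732) = 105.362816856.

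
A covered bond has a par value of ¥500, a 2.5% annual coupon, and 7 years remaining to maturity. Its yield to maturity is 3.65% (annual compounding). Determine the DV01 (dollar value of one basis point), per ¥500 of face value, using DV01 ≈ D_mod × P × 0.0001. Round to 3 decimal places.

Periodic yield y = 0.0365.
  t   CF        PV=CF/(1+0.0365)^t    t·PV
  1        12.50        12.0598        12.0598
  2        12.50        11.6351        23.2703
  3        12.50        11.2254        33.6762
  4        12.50        10.8301        43.3204
  5        12.50        10.4487        52.2436
  6        12.50        10.0808        60.4847
  7       512.50       398.7574     2,791.3016
  Σ                    465.0373     3,016.3567
P = 465.0373; D_Mac = 6.48627 yrs; D_mod = 6.25786 yrs.
DV01 ≈ 6.25786 × 465.0373 × 0.0001 = 0.291014.

¥0.291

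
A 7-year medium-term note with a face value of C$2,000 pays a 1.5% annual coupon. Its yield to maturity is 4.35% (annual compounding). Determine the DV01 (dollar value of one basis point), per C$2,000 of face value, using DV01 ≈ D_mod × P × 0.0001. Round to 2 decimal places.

C$1.06

Periodic yield y = 0.0435.
  t   CF        PV=CF/(1+0.0435)^t    t·PV
  1        30.00        28.7494        28.7494
  2        30.00        27.5509        55.1019
  3        30.00        26.4024        79.2073
  4        30.00        25.3018       101.2072
  5        30.00        24.2471       121.2353
  6        30.00        23.2363       139.4177
  7     2,030.00     1,506.7766    10,547.4361
  Σ                  1,662.2645    11,072.3548
P = 1,662.2645; D_Mac = 6.66101 yrs; D_mod = 6.38333 yrs.
DV01 ≈ 6.38333 × 1,662.2645 × 0.0001 = 1.061079.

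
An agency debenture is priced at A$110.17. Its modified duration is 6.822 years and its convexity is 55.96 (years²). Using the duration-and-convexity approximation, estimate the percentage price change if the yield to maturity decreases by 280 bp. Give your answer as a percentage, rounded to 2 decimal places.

+21.30%

Duration effect: -D_mod·Δy = -6.822 × (-0.028) = +0.191016
Convexity effect: ½·C·(Δy)² = 0.5 × 55.96 × (-0.028)² = +0.02193632
ΔP/P ≈ +0.191016 + 0.02193632 = +0.21295232
= +21.295232%.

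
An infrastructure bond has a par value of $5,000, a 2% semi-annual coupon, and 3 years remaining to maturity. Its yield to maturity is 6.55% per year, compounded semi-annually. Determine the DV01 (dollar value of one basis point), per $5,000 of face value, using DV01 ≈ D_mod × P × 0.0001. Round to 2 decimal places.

Periodic yield y = 0.03275.
  t   CF        PV=CF/(1+0.03275)^t    t·PV
  1        50.00        48.4144        48.4144
  2        50.00        46.8791        93.7583
  3        50.00        45.3925       136.1776
  4        50.00        43.9531       175.8123
  5        50.00        42.5593       212.7963
  6     5,050.00     4,162.1733    24,973.0396
  Σ                  4,389.3717    25,639.9985
P = 4,389.3717; D_Mac = 5.84138 half-year periods = 2.92069 yrs; D_mod = 2.82807 yrs.
DV01 ≈ 2.82807 × 4,389.3717 × 0.0001 = 1.241346.

$1.24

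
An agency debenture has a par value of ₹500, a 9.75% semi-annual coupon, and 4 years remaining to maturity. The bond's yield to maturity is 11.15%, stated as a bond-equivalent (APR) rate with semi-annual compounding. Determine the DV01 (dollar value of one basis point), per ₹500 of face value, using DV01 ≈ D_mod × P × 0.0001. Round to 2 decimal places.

Periodic yield y = 0.05575.
  t   CF        PV=CF/(1+0.05575)^t    t·PV
  1       24.375        23.0879        23.0879
  2       24.375        21.8687        43.7373
  3       24.375        20.7139        62.1416
  4       24.375        19.6201        78.4802
  5       24.375        18.5840        92.9200
  6       24.375        17.6027       105.6159
  7       24.375        16.6731       116.7119
  8      524.375       339.7451     2,717.9611
  Σ                    477.8954     3,240.6560
P = 477.8954; D_Mac = 6.78110 half-year periods = 3.39055 yrs; D_mod = 3.21151 yrs.
DV01 ≈ 3.21151 × 477.8954 × 0.0001 = 0.153476.

₹0.15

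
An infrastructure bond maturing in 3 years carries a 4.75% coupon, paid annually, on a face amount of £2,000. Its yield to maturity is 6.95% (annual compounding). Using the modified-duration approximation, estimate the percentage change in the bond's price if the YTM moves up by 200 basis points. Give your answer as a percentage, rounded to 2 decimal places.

-5.35%

Periodic yield y = 0.0695. Modified duration first:
  t   CF        PV=CF/(1+0.0695)^t    t·PV
  1        95.00        88.8266        88.8266
  2        95.00        83.0543       166.1086
  3     2,095.00     1,712.5437     5,137.6311
  Σ                  1,884.4245     5,392.5662
P = 1,884.4245; D_Mac = 2.86165 yrs; D_mod = 2.86165/(1+0.0695) = 2.67569 yrs.
ΔP/P ≈ -D_mod · Δy = -2.67569 × (+0.02) = -0.053514 = -5.3514%.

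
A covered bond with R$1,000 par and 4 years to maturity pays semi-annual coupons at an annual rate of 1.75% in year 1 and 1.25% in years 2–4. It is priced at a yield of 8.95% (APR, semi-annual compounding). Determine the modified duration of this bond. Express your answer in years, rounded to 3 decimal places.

3.711 years

Periodic yield y = 0.04475. First find Macaulay duration:
  t   CF        PV=CF/(1+0.04475)^t    t·PV
  1         8.75         8.3752         8.3752
  2         8.75         8.0165        16.0329
  3         6.25         5.4808        16.4424
  4         6.25         5.2460        20.9841
  5         6.25         5.0213        25.1066
  6         6.25         4.8062        28.8375
  7         6.25         4.6004        32.2026
  8     1,006.25       708.9357     5,671.4857
  Σ                    750.4821     5,819.4670
P = 750.4821; Macaulay duration = 5,819.4670 / 750.4821 = 7.75430 half-year periods = 3.87715 years.
Modified duration = D_Mac / (1 + y) = 3.87715 / 1.04475 = 3.71108 years.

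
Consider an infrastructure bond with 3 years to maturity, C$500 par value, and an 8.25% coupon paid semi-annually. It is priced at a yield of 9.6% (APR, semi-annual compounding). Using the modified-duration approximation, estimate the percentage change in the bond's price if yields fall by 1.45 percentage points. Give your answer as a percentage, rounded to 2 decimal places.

+3.75%

Periodic yield y = 0.048. Modified duration first:
  t   CF        PV=CF/(1+0.048)^t    t·PV
  1       20.625        19.6803        19.6803
  2       20.625        18.7790        37.5579
  3       20.625        17.9188        53.7565
  4       20.625        17.0981        68.3926
  5       20.625        16.3150        81.5751
  6      520.625       392.9681     2,357.8087
  Σ                    482.7594     2,618.7712
P = 482.7594; D_Mac = 5.42459 half-year periods = 2.71229 yrs; D_mod = 2.71229/(1+0.048) = 2.58807 yrs.
ΔP/P ≈ -D_mod · Δy = -2.58807 × (-0.0145) = +0.037527 = +3.7527%.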